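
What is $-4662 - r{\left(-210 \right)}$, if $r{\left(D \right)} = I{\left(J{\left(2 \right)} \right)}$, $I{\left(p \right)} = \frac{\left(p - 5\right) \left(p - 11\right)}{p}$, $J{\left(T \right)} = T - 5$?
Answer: $- \frac{13874}{3} \approx -4624.7$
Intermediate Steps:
$J{\left(T \right)} = -5 + T$ ($J{\left(T \right)} = T - 5 = -5 + T$)
$I{\left(p \right)} = \frac{\left(-11 + p\right) \left(-5 + p\right)}{p}$ ($I{\left(p \right)} = \frac{\left(-5 + p\right) \left(-11 + p\right)}{p} = \frac{\left(-11 + p\right) \left(-5 + p\right)}{p}$)
$r{\left(D \right)} = - \frac{112}{3}$ ($r{\left(D \right)} = -16 + \left(-5 + 2\right) + \frac{55}{-5 + 2} = -16 - 3 + \frac{55}{-3} = -16 - 3 + 55 \left(- \frac{1}{3}\right) = -16 - 3 - \frac{55}{3} = - \frac{112}{3}$)
$-4662 - r{\left(-210 \right)} = -4662 - - \frac{112}{3} = -4662 + \frac{112}{3} = - \frac{13874}{3}$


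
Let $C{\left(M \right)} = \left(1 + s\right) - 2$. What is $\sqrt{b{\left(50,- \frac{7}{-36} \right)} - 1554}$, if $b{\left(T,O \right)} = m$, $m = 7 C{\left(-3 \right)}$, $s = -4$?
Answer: $i \sqrt{1589} \approx 39.862 i$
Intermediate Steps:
$C{\left(M \right)} = -5$ ($C{\left(M \right)} = \left(1 - 4\right) - 2 = -3 - 2 = -5$)
$m = -35$ ($m = 7 \left(-5\right) = -35$)
$b{\left(T,O \right)} = -35$
$\sqrt{b{\left(50,- \frac{7}{-36} \right)} - 1554} = \sqrt{-35 - 1554} = \sqrt{-1589} = i \sqrt{1589}$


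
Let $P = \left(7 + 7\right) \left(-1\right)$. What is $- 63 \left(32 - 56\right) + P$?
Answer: $1498$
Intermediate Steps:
$P = -14$ ($P = 14 \left(-1\right) = -14$)
$- 63 \left(32 - 56\right) + P = - 63 \left(32 - 56\right) - 14 = \left(-63\right) \left(-24\right) - 14 = 1512 - 14 = 1498$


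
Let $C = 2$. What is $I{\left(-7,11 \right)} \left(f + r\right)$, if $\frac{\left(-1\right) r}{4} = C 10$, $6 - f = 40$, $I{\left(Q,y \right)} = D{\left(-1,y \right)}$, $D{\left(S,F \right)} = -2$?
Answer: $228$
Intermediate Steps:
$I{\left(Q,y \right)} = -2$
$f = -34$ ($f = 6 - 40 = -34$)
$r = -80$ ($r = - 4 \cdot 2 \cdot 10 = \left(-4\right) 20 = -80$)
$I{\left(-7,11 \right)} \left(f + r\right) = - 2 \left(-34 - 80\right) = \left(-2\right) \left(-114\right) = 228$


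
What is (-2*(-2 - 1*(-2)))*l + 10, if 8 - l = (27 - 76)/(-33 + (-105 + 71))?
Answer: 10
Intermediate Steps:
l = 487/67 (l = 8 - (27 - 76)/(-33 + (-105 + 71)) = 8 - (-49)/(-33 - 34) = 8 - (-49)/(-67) = 8 - (-49)*(-1)/67 = 8 - 1*49/67 = 8 - 49/67 = 487/67 ≈ 7.2687)
(-2*(-2 - 1*(-2)))*l + 10 = -2*(-2 - 1*(-2))*(487/67) + 10 = -2*(-2 + 2)*(487/67) + 10 = -2*0*(487/67) + 10 = 0*(487/67) + 10 = 0 + 10 = 10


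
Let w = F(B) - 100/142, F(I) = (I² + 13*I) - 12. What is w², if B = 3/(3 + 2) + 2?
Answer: 2444709136/3150625 ≈ 775.94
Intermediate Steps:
B = 13/5 (B = 3/5 + 2 = (⅕)*3 + 2 = ⅗ + 2 = 13/5 ≈ 2.6000)
F(I) = -12 + I² + 13*I
w = 49444/1775 (w = (-12 + (13/5)² + 13*(13/5)) - 100/142 = (-12 + 169/25 + 169/5) - 100*1/142 = 714/25 - 50/71 = 49444/1775 ≈ 27.856)
w² = (49444/1775)² = 2444709136/3150625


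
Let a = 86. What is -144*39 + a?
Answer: -5530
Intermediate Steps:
-144*39 + a = -144*39 + 86 = -5616 + 86 = -5530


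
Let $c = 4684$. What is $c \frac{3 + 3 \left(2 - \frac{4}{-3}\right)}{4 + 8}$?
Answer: $\frac{15223}{3} \approx 5074.3$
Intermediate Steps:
$c \frac{3 + 3 \left(2 - \frac{4}{-3}\right)}{4 + 8} = 4684 \frac{3 + 3 \left(2 - \frac{4}{-3}\right)}{4 + 8} = 4684 \frac{3 + 3 \left(2 - - \frac{4}{3}\right)}{12} = 4684 \left(3 + 3 \left(2 + \frac{4}{3}\right)\right) \frac{1}{12} = 4684 \left(3 + 3 \cdot \frac{10}{3}\right) \frac{1}{12} = 4684 \left(3 + 10\right) \frac{1}{12} = 4684 \cdot 13 \cdot \frac{1}{12} = 4684 \cdot \frac{13}{12} = \frac{15223}{3}$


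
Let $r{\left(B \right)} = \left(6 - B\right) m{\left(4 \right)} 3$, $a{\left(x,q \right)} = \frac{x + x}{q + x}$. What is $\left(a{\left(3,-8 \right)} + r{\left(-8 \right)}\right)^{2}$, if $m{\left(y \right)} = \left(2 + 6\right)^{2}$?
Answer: $\frac{180472356}{25} \approx 7.2189 \cdot 10^{6}$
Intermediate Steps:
$m{\left(y \right)} = 64$ ($m{\left(y \right)} = 8^{2} = 64$)
$a{\left(x,q \right)} = \frac{2 x}{q + x}$
$r{\left(B \right)} = 1152 - 192 B$ ($r{\left(B \right)} = \left(6 - B\right) 64 \cdot 3 = \left(384 - 64 B\right) 3 = 1152 - 192 B$)
$\left(a{\left(3,-8 \right)} + r{\left(-8 \right)}\right)^{2} = \left(2 \cdot 3 \frac{1}{-8 + 3} + \left(1152 - -1536\right)\right)^{2} = \left(2 \cdot 3 \frac{1}{-5} + \left(1152 + 1536\right)\right)^{2} = \left(2 \cdot 3 \left(- \frac{1}{5}\right) + 2688\right)^{2} = \left(- \frac{6}{5} + 2688\right)^{2} = \left(\frac{13434}{5}\right)^{2} = \frac{180472356}{25}$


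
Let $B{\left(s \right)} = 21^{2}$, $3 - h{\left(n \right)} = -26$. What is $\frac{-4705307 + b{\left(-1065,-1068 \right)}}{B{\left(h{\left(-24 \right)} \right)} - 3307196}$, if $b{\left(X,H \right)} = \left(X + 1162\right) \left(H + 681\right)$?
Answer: $\frac{4742846}{3306755} \approx 1.4343$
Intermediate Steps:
$h{\left(n \right)} = 29$ ($h{\left(n \right)} = 3 - -26 = 3 + 26 = 29$)
$b{\left(X,H \right)} = \left(681 + H\right) \left(1162 + X\right)$ ($b{\left(X,H \right)} = \left(1162 + X\right) \left(681 + H\right) = \left(681 + H\right) \left(1162 + X\right)$)
$B{\left(s \right)} = 441$
$\frac{-4705307 + b{\left(-1065,-1068 \right)}}{B{\left(h{\left(-24 \right)} \right)} - 3307196} = \frac{-4705307 + \left(791322 + 681 \left(-1065\right) + 1162 \left(-1068\right) - -1137420\right)}{441 - 3307196} = \frac{-4705307 + \left(791322 - 725265 - 1241016 + 1137420\right)}{-3306755} = \left(-4705307 - 37539\right) \left(- \frac{1}{3306755}\right) = \left(-4742846\right) \left(- \frac{1}{3306755}\right) = \frac{4742846}{3306755}$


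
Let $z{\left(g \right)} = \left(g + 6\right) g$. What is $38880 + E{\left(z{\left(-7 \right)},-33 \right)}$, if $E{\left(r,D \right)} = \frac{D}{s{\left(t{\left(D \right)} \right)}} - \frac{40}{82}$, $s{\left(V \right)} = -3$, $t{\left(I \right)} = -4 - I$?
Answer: $\frac{1594511}{41} \approx 38891.0$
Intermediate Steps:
$z{\left(g \right)} = g \left(6 + g\right)$ ($z{\left(g \right)} = \left(6 + g\right) g = g \left(6 + g\right)$)
$E{\left(r,D \right)} = - \frac{20}{41} - \frac{D}{3}$ ($E{\left(r,D \right)} = \frac{D}{-3} - \frac{40}{82} = D \left(- \frac{1}{3}\right) - \frac{20}{41} = - \frac{D}{3} - \frac{20}{41} = - \frac{20}{41} - \frac{D}{3}$)
$38880 + E{\left(z{\left(-7 \right)},-33 \right)} = 38880 - - \frac{431}{41} = 38880 + \left(- \frac{20}{41} + 11\right) = 38880 + \frac{431}{41} = \frac{1594511}{41}$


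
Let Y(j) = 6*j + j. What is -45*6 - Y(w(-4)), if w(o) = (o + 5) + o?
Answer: -249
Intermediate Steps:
w(o) = 5 + 2*o (w(o) = (5 + o) + o = 5 + 2*o)
Y(j) = 7*j
-45*6 - Y(w(-4)) = -45*6 - 7*(5 + 2*(-4)) = -270 - 7*(5 - 8) = -270 - 7*(-3) = -270 - 1*(-21) = -270 + 21 = -249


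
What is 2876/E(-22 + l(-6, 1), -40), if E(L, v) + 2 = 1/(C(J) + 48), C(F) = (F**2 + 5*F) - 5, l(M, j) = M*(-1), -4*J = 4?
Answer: -112164/77 ≈ -1456.7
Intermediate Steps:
J = -1 (J = -1/4*4 = -1)
l(M, j) = -M
C(F) = -5 + F**2 + 5*F
E(L, v) = -77/39 (E(L, v) = -2 + 1/((-5 + (-1)**2 + 5*(-1)) + 48) = -2 + 1/((-5 + 1 - 5) + 48) = -2 + 1/(-9 + 48) = -2 + 1/39 = -77/39)
2876/E(-22 + l(-6, 1), -40) = 2876/(-77/39) = 2876*(-39/77) = -112164/77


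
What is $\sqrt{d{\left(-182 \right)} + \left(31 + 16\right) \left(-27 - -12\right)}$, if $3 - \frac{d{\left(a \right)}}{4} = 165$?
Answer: $i \sqrt{1353} \approx 36.783 i$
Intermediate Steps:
$d{\left(a \right)} = -648$ ($d{\left(a \right)} = 12 - 660 = -648$)
$\sqrt{d{\left(-182 \right)} + \left(31 + 16\right) \left(-27 - -12\right)} = \sqrt{-648 + \left(31 + 16\right) \left(-27 - -12\right)} = \sqrt{-648 + 47 \left(-27 + 12\right)} = \sqrt{-648 + 47 \left(-15\right)} = \sqrt{-648 - 705} = \sqrt{-1353} = i \sqrt{1353}$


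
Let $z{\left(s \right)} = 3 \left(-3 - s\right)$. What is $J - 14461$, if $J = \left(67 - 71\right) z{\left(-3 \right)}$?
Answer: $-14461$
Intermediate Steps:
$z{\left(s \right)} = -9 - 3 s$
$J = 0$ ($J = \left(67 - 71\right) \left(-9 - -9\right) = - 4 \left(-9 + 9\right) = \left(-4\right) 0 = 0$)
$J - 14461 = 0 - 14461 = -14461$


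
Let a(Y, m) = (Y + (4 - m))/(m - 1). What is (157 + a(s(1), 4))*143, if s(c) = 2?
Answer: 67639/3 ≈ 22546.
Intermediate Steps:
a(Y, m) = (4 + Y - m)/(-1 + m)
(157 + a(s(1), 4))*143 = (157 + (4 + 2 - 1*4)/(-1 + 4))*143 = (157 + (4 + 2 - 4)/3)*143 = (157 + (1/3)*2)*143 = (157 + 2/3)*143 = (473/3)*143 = 67639/3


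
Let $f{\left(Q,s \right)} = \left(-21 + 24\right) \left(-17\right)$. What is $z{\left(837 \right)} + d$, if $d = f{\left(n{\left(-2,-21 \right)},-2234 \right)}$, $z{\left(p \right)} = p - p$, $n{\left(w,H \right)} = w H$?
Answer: $-51$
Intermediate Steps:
$n{\left(w,H \right)} = H w$
$z{\left(p \right)} = 0$
$f{\left(Q,s \right)} = -51$ ($f{\left(Q,s \right)} = 3 \left(-17\right) = -51$)
$d = -51$
$z{\left(837 \right)} + d = 0 - 51 = -51$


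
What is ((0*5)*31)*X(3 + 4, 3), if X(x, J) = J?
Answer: 0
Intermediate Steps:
((0*5)*31)*X(3 + 4, 3) = ((0*5)*31)*3 = (0*31)*3 = 0*3 = 0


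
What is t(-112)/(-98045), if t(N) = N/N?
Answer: -1/98045 ≈ -1.0199e-5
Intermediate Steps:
t(N) = 1
t(-112)/(-98045) = 1/(-98045) = 1*(-1/98045) = -1/98045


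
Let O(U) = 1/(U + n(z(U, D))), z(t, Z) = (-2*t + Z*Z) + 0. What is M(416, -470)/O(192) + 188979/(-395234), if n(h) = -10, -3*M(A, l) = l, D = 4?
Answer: 4829678489/169386 ≈ 28513.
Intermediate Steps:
M(A, l) = -l/3
z(t, Z) = Z² - 2*t (z(t, Z) = (-2*t + Z²) + 0 = (Z² - 2*t) + 0 = Z² - 2*t)
O(U) = 1/(-10 + U) (O(U) = 1/(U - 10) = 1/(-10 + U))
M(416, -470)/O(192) + 188979/(-395234) = (-⅓*(-470))/(1/(-10 + 192)) + 188979/(-395234) = 470/(3*(1/182)) + 188979*(-1/395234) = 470/(3*(1/182)) - 26997/56462 = (470/3)*182 - 26997/56462 = 85540/3 - 26997/56462 = 4829678489/169386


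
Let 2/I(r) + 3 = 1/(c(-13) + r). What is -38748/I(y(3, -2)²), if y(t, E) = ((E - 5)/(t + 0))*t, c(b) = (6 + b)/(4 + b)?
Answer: 12932145/224 ≈ 57733.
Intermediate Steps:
c(b) = (6 + b)/(4 + b)
y(t, E) = -5 + E (y(t, E) = ((-5 + E)/t)*t = -5 + E)
I(r) = 2/(-3 + 1/(7/9 + r)) (I(r) = 2/(-3 + 1/((6 - 13)/(4 - 13) + r)) = 2/(-3 + 1/(-7/(-9) + r)) = 2/(-3 + 1/(-⅑*(-7) + r)) = 2/(-3 + 1/(7/9 + r)))
-38748/I(y(3, -2)²) = -38748*3*(4 + 9*(-5 - 2)²)/(2*(-7 - 9*(-5 - 2)²)) = -38748*3*(4 + 9*(-7)²)/(2*(-7 - 9*(-7)²)) = -38748*3*(4 + 9*49)/(2*(-7 - 9*49)) = -38748*3*(4 + 441)/(2*(-7 - 441)) = -38748/((⅔)*(-448)/445) = -38748/((⅔)*(1/445)*(-448)) = -38748/(-896/1335) = -38748*(-1335/896) = 12932145/224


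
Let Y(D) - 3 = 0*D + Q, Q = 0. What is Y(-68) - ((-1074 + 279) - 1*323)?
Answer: 1121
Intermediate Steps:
Y(D) = 3 (Y(D) = 3 + (0*D + 0) = 3 + (0 + 0) = 3 + 0 = 3)
Y(-68) - ((-1074 + 279) - 1*323) = 3 - ((-1074 + 279) - 1*323) = 3 - (-795 - 323) = 3 - 1*(-1118) = 3 + 1118 = 1121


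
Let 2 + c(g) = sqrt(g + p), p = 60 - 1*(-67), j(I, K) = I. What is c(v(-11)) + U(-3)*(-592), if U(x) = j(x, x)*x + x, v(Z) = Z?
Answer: -3554 + 2*sqrt(29) ≈ -3543.2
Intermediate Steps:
p = 127 (p = 60 + 67 = 127)
U(x) = x + x**2 (U(x) = x*x + x = x**2 + x = x + x**2)
c(g) = -2 + sqrt(127 + g) (c(g) = -2 + sqrt(g + 127) = -2 + sqrt(127 + g))
c(v(-11)) + U(-3)*(-592) = (-2 + sqrt(127 - 11)) - 3*(1 - 3)*(-592) = (-2 + sqrt(116)) - 3*(-2)*(-592) = (-2 + 2*sqrt(29)) + 6*(-592) = (-2 + 2*sqrt(29)) - 3552 = -3554 + 2*sqrt(29)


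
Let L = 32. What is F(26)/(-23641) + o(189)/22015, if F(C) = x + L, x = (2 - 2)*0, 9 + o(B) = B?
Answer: 710180/104091323 ≈ 0.0068227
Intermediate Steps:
o(B) = -9 + B
x = 0 (x = 0*0 = 0)
F(C) = 32 (F(C) = 0 + 32 = 32)
F(26)/(-23641) + o(189)/22015 = 32/(-23641) + (-9 + 189)/22015 = 32*(-1/23641) + 180*(1/22015) = -32/23641 + 36/4403 = 710180/104091323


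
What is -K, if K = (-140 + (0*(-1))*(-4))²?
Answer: -19600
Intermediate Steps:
K = 19600 (K = (-140 + 0*(-4))² = (-140 + 0)² = (-140)² = 19600)
-K = -1*19600 = -19600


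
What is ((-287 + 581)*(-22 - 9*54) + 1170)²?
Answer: 21957905124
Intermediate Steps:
((-287 + 581)*(-22 - 9*54) + 1170)² = (294*(-22 - 486) + 1170)² = (294*(-508) + 1170)² = (-149352 + 1170)² = (-148182)² = 21957905124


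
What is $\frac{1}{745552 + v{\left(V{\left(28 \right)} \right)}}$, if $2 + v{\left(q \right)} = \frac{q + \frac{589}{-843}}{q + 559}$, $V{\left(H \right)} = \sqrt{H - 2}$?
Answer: $\frac{165546270717051783}{123423021912388696263847} - \frac{397749318 \sqrt{26}}{123423021912388696263847} \approx 1.3413 \cdot 10^{-6}$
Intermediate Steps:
$V{\left(H \right)} = \sqrt{-2 + H}$
$v{\left(q \right)} = -2 + \frac{- \frac{589}{843} + q}{559 + q}$ ($v{\left(q \right)} = -2 + \frac{q + \frac{589}{-843}}{q + 559} = -2 + \frac{q + 589 \left(- \frac{1}{843}\right)}{559 + q} = -2 + \frac{q - \frac{589}{843}}{559 + q} = -2 + \frac{- \frac{589}{843} + q}{559 + q}$)
$\frac{1}{745552 + v{\left(V{\left(28 \right)} \right)}} = \frac{1}{745552 + \frac{- \frac{943063}{843} - \sqrt{-2 + 28}}{559 + \sqrt{-2 + 28}}} = \frac{1}{745552 + \frac{- \frac{943063}{843} - \sqrt{26}}{559 + \sqrt{26}}}$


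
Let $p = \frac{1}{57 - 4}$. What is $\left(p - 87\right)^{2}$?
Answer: $\frac{21252100}{2809} \approx 7565.7$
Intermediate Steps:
$p = \frac{1}{53} \approx 0.018868$
$\left(p - 87\right)^{2} = \left(\frac{1}{53} - 87\right)^{2} = \left(- \frac{4610}{53}\right)^{2} = \frac{21252100}{2809}$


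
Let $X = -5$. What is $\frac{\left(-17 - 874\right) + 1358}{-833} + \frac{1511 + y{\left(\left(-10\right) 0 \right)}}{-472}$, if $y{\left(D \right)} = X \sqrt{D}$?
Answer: $- \frac{1479087}{393176} \approx -3.7619$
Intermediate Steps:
$y{\left(D \right)} = - 5 \sqrt{D}$
$\frac{\left(-17 - 874\right) + 1358}{-833} + \frac{1511 + y{\left(\left(-10\right) 0 \right)}}{-472} = \frac{\left(-17 - 874\right) + 1358}{-833} + \frac{1511 - 5 \sqrt{\left(-10\right) 0}}{-472} = \left(-891 + 1358\right) \left(- \frac{1}{833}\right) + \left(1511 - 5 \sqrt{0}\right) \left(- \frac{1}{472}\right) = 467 \left(- \frac{1}{833}\right) + \left(1511 - 0\right) \left(- \frac{1}{472}\right) = - \frac{467}{833} + \left(1511 + 0\right) \left(- \frac{1}{472}\right) = - \frac{467}{833} + 1511 \left(- \frac{1}{472}\right) = - \frac{467}{833} - \frac{1511}{472} = - \frac{1479087}{393176}$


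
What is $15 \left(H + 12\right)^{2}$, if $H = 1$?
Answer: $2535$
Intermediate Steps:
$15 \left(H + 12\right)^{2} = 15 \left(1 + 12\right)^{2} = 15 \cdot 13^{2} = 15 \cdot 169 = 2535$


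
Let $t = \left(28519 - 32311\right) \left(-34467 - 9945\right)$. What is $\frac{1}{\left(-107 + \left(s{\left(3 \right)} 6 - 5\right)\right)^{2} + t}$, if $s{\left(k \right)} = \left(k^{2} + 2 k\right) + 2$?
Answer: $\frac{1}{168410404} \approx 5.9379 \cdot 10^{-9}$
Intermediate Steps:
$s{\left(k \right)} = 2 + k^{2} + 2 k$
$t = 168410304$ ($t = \left(-3792\right) \left(-44412\right) = 168410304$)
$\frac{1}{\left(-107 + \left(s{\left(3 \right)} 6 - 5\right)\right)^{2} + t} = \frac{1}{\left(-107 - \left(5 - \left(2 + 3^{2} + 2 \cdot 3\right) 6\right)\right)^{2} + 168410304} = \frac{1}{\left(-107 - \left(5 - \left(2 + 9 + 6\right) 6\right)\right)^{2} + 168410304} = \frac{1}{\left(-107 + \left(17 \cdot 6 - 5\right)\right)^{2} + 168410304} = \frac{1}{\left(-107 + \left(102 - 5\right)\right)^{2} + 168410304} = \frac{1}{\left(-107 + 97\right)^{2} + 168410304} = \frac{1}{\left(-10\right)^{2} + 168410304} = \frac{1}{100 + 168410304} = \frac{1}{168410404}$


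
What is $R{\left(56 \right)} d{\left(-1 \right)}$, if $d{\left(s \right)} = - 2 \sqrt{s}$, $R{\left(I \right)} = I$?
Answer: $- 112 i \approx - 112.0 i$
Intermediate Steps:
$R{\left(56 \right)} d{\left(-1 \right)} = 56 \left(- 2 \sqrt{-1}\right) = 56 \left(- 2 i\right) = - 112 i$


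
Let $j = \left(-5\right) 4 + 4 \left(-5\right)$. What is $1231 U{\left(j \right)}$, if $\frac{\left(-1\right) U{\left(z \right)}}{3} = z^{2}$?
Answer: $-5908800$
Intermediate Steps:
$j = -40$ ($j = -20 - 20 = -40$)
$U{\left(z \right)} = - 3 z^{2}$
$1231 U{\left(j \right)} = 1231 \left(- 3 \left(-40\right)^{2}\right) = 1231 \left(\left(-3\right) 1600\right) = 1231 \left(-4800\right) = -5908800$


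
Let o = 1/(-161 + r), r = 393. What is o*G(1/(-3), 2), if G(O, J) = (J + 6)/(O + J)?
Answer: 3/145 ≈ 0.020690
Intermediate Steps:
G(O, J) = (6 + J)/(J + O)
o = 1/232 (o = 1/(-161 + 393) = 1/232 ≈ 0.0043103)
o*G(1/(-3), 2) = ((6 + 2)/(2 + 1/(-3)))/232 = (8/(2 - ⅓))/232 = (8/(5/3))/232 = ((⅗)*8)/232 = (1/232)*(24/5) = 3/145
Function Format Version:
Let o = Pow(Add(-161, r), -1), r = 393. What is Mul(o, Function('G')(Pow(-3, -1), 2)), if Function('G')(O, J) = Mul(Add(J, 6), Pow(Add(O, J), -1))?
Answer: Rational(3, 145) ≈ 0.020690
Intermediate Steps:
Function('G')(O, J) = Mul(Pow(Add(J, O), -1), Add(6, J)) (Function('G')(O, J) = Mul(Add(6, J), Pow(Add(J, O), -1)) = Mul(Pow(Add(J, O), -1), Add(6, J)))
o = Rational(1, 232) (o = Pow(Add(-161, 393), -1) = Pow(232, -1) = Rational(1, 232) ≈ 0.0043103)
Mul(o, Function('G')(Pow(-3, -1), 2)) = Mul(Rational(1, 232), Mul(Pow(Add(2, Pow(-3, -1)), -1), Add(6, 2))) = Mul(Rational(1, 232), Mul(Pow(Add(2, Rational(-1, 3)), -1), 8)) = Mul(Rational(1, 232), Mul(Pow(Rational(5, 3), -1), 8)) = Mul(Rational(1, 232), Mul(Rational(3, 5), 8)) = Mul(Rational(1, 232), Rational(24, 5)) = Rational(3, 145)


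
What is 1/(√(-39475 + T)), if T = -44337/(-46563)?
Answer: -I*√2377338749654/306338348 ≈ -0.0050332*I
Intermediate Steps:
T = 14779/15521 (T = -44337*(-1/46563) = 14779/15521 ≈ 0.95219)
1/(√(-39475 + T)) = 1/(√(-39475 + 14779/15521)) = 1/(√(-612676696/15521)) = 1/(2*I*√2377338749654/15521) = -I*√2377338749654/306338348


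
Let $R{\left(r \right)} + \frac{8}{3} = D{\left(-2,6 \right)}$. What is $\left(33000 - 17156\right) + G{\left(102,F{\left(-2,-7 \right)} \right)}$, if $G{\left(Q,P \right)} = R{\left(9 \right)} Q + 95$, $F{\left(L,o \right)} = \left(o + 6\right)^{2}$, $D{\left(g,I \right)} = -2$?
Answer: $15463$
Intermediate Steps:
$R{\left(r \right)} = - \frac{14}{3}$ ($R{\left(r \right)} = - \frac{8}{3} - 2 = - \frac{14}{3}$)
$F{\left(L,o \right)} = \left(6 + o\right)^{2}$
$G{\left(Q,P \right)} = 95 - \frac{14 Q}{3}$ ($G{\left(Q,P \right)} = - \frac{14 Q}{3} + 95 = 95 - \frac{14 Q}{3}$)
$\left(33000 - 17156\right) + G{\left(102,F{\left(-2,-7 \right)} \right)} = \left(33000 - 17156\right) + \left(95 - 476\right) = 15844 + \left(95 - 476\right) = 15844 - 381 = 15463$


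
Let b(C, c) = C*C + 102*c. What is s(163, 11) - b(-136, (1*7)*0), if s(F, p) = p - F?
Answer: -18648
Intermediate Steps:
b(C, c) = C**2 + 102*c
s(163, 11) - b(-136, (1*7)*0) = (11 - 1*163) - ((-136)**2 + 102*((1*7)*0)) = (11 - 163) - (18496 + 102*(7*0)) = -152 - (18496 + 102*0) = -152 - (18496 + 0) = -152 - 1*18496 = -152 - 18496 = -18648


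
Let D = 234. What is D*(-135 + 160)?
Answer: 5850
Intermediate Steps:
D*(-135 + 160) = 234*(-135 + 160) = 234*25 = 5850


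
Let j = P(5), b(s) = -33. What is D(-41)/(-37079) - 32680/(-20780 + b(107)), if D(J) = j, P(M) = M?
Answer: 1211637655/771725227 ≈ 1.5700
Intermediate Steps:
j = 5
D(J) = 5
D(-41)/(-37079) - 32680/(-20780 + b(107)) = 5/(-37079) - 32680/(-20780 - 33) = 5*(-1/37079) - 32680/(-20813) = -5/37079 - 32680*(-1/20813) = -5/37079 + 32680/20813 = 1211637655/771725227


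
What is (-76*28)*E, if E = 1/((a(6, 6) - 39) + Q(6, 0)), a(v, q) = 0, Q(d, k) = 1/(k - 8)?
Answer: 17024/313 ≈ 54.390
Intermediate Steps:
Q(d, k) = 1/(-8 + k)
E = -8/313 (E = 1/((0 - 39) + 1/(-8 + 0)) = 1/(-39 + 1/(-8)) = 1/(-39 - ⅛) = 1/(-313/8) = -8/313 ≈ -0.025559)
(-76*28)*E = -76*28*(-8/313) = -2128*(-8/313) = 17024/313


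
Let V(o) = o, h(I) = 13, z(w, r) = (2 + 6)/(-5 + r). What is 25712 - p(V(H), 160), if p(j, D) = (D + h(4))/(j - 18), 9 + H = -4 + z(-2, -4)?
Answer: 7380901/287 ≈ 25717.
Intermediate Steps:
z(w, r) = 8/(-5 + r)
H = -125/9 (H = -9 + (-4 + 8/(-5 - 4)) = -9 + (-4 + 8/(-9)) = -9 + (-4 + 8*(-1/9)) = -9 + (-4 - 8/9) = -9 - 44/9 = -125/9 ≈ -13.889)
p(j, D) = (13 + D)/(-18 + j) (p(j, D) = (D + 13)/(j - 18) = (13 + D)/(-18 + j))
25712 - p(V(H), 160) = 25712 - (13 + 160)/(-18 - 125/9) = 25712 - 173/(-287/9) = 25712 - (-9)*173/287 = 25712 - 1*(-1557/287) = 25712 + 1557/287 = 7380901/287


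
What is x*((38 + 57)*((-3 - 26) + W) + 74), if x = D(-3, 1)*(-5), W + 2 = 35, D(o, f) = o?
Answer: 6810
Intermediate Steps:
W = 33 (W = -2 + 35 = 33)
x = 15 (x = -3*(-5) = 15)
x*((38 + 57)*((-3 - 26) + W) + 74) = 15*((38 + 57)*((-3 - 26) + 33) + 74) = 15*(95*(-29 + 33) + 74) = 15*(95*4 + 74) = 15*(380 + 74) = 15*454 = 6810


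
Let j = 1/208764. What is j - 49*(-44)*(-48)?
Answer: -21604568831/208764 ≈ -1.0349e+5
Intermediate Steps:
j = 1/208764 ≈ 4.7901e-6
j - 49*(-44)*(-48) = 1/208764 - 49*(-44)*(-48) = 1/208764 + 2156*(-48) = 1/208764 - 103488 = -21604568831/208764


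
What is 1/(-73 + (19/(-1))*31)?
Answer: -1/662 ≈ -0.0015106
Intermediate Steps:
1/(-73 + (19/(-1))*31) = 1/(-73 + (19*(-1))*31) = 1/(-73 - 19*31) = 1/(-73 - 589) = 1/(-662) = -1/662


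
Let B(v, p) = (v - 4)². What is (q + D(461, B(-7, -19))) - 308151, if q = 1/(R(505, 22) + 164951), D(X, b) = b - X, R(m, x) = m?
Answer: -51041686895/165456 ≈ -3.0849e+5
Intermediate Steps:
B(v, p) = (-4 + v)²
q = 1/165456 (q = 1/(505 + 164951) = 1/165456 ≈ 6.0439e-6)
(q + D(461, B(-7, -19))) - 308151 = (1/165456 + ((-4 - 7)² - 1*461)) - 308151 = (1/165456 + ((-11)² - 461)) - 308151 = (1/165456 + (121 - 461)) - 308151 = (1/165456 - 340) - 308151 = -56255039/165456 - 308151 = -51041686895/165456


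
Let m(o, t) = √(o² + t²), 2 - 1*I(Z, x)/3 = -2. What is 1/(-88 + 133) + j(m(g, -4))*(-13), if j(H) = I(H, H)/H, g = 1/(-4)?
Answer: 1/45 - 624*√257/257 ≈ -38.902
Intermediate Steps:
g = -¼ (g = 1*(-¼) = -¼ ≈ -0.25000)
I(Z, x) = 12 (I(Z, x) = 6 - 3*(-2) = 6 + 6 = 12)
j(H) = 12/H
1/(-88 + 133) + j(m(g, -4))*(-13) = 1/(-88 + 133) + (12/(√((-¼)² + (-4)²)))*(-13) = 1/45 + (12/(√(1/16 + 16)))*(-13) = 1/45 + (12/(√(257/16)))*(-13) = 1/45 + (12/((√257/4)))*(-13) = 1/45 + (12*(4*√257/257))*(-13) = 1/45 + (48*√257/257)*(-13) = 1/45 - 624*√257/257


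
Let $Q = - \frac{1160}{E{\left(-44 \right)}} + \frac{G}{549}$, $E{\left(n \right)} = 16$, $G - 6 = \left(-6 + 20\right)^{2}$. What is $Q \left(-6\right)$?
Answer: $\frac{79201}{183} \approx 432.79$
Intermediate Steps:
$G = 202$ ($G = 6 + \left(-6 + 20\right)^{2} = 6 + 14^{2} = 6 + 196 = 202$)
$Q = - \frac{79201}{1098}$ ($Q = - \frac{1160}{16} + \frac{202}{549} = \left(-1160\right) \frac{1}{16} + 202 \cdot \frac{1}{549} = - \frac{145}{2} + \frac{202}{549} = - \frac{79201}{1098} \approx -72.132$)
$Q \left(-6\right) = \left(- \frac{79201}{1098}\right) \left(-6\right) = \frac{79201}{183}$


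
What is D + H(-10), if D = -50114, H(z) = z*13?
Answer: -50244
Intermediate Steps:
H(z) = 13*z
D + H(-10) = -50114 + 13*(-10) = -50114 - 130 = -50244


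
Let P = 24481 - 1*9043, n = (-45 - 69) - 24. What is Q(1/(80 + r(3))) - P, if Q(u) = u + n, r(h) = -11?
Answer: -1074743/69 ≈ -15576.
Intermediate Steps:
n = -138 (n = -114 - 24 = -138)
P = 15438 (P = 24481 - 9043 = 15438)
Q(u) = -138 + u (Q(u) = u - 138 = -138 + u)
Q(1/(80 + r(3))) - P = (-138 + 1/(80 - 11)) - 1*15438 = (-138 + 1/69) - 15438 = -9521/69 - 15438 = -1074743/69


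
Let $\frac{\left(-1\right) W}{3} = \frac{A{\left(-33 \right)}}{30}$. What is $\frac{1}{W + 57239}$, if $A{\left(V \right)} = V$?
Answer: $\frac{10}{572423} \approx 1.747 \cdot 10^{-5}$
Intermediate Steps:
$W = \frac{33}{10}$ ($W = - 3 \left(- \frac{33}{30}\right) = - 3 \left(\left(-33\right) \frac{1}{30}\right) = \left(-3\right) \left(- \frac{11}{10}\right) = \frac{33}{10} \approx 3.3$)
$\frac{1}{W + 57239} = \frac{1}{\frac{33}{10} + 57239} = \frac{1}{\frac{572423}{10}} = \frac{10}{572423}$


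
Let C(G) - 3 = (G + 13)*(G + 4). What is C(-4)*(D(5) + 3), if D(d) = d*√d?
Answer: 9 + 15*√5 ≈ 42.541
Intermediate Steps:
D(d) = d^(3/2)
C(G) = 3 + (4 + G)*(13 + G) (C(G) = 3 + (G + 13)*(G + 4) = 3 + (13 + G)*(4 + G) = 3 + (4 + G)*(13 + G))
C(-4)*(D(5) + 3) = (55 + (-4)² + 17*(-4))*(5^(3/2) + 3) = (55 + 16 - 68)*(5*√5 + 3) = 3*(3 + 5*√5) = 9 + 15*√5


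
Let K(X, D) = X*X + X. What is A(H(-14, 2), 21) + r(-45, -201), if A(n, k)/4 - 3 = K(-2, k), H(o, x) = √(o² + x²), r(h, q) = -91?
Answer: -71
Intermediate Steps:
K(X, D) = X + X² (K(X, D) = X² + X = X + X²)
A(n, k) = 20 (A(n, k) = 12 + 4*(-2*(1 - 2)) = 12 + 4*(-2*(-1)) = 12 + 4*2 = 12 + 8 = 20)
A(H(-14, 2), 21) + r(-45, -201) = 20 - 91 = -71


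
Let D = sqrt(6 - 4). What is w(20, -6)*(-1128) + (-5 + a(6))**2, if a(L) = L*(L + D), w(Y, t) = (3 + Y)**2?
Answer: -595679 + 372*sqrt(2) ≈ -5.9515e+5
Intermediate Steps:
D = sqrt(2) ≈ 1.4142
a(L) = L*(L + sqrt(2))
w(20, -6)*(-1128) + (-5 + a(6))**2 = (3 + 20)**2*(-1128) + (-5 + 6*(6 + sqrt(2)))**2 = 23**2*(-1128) + (-5 + (36 + 6*sqrt(2)))**2 = 529*(-1128) + (31 + 6*sqrt(2))**2 = -596712 + (31 + 6*sqrt(2))**2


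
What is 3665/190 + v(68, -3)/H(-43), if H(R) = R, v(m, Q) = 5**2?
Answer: 30569/1634 ≈ 18.708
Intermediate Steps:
v(m, Q) = 25
3665/190 + v(68, -3)/H(-43) = 3665/190 + 25/(-43) = 3665*(1/190) + 25*(-1/43) = 733/38 - 25/43 = 30569/1634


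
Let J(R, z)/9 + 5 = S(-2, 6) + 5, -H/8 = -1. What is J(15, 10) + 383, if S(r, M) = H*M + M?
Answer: 869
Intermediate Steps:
H = 8 (H = -8*(-1) = 8)
S(r, M) = 9*M (S(r, M) = 8*M + M = 9*M)
J(R, z) = 486 (J(R, z) = -45 + 9*(9*6 + 5) = -45 + 9*(54 + 5) = -45 + 9*59 = -45 + 531 = 486)
J(15, 10) + 383 = 486 + 383 = 869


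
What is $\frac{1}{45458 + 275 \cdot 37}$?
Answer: $\frac{1}{55633} \approx 1.7975 \cdot 10^{-5}$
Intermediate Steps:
$\frac{1}{45458 + 275 \cdot 37} = \frac{1}{45458 + 10175} = \frac{1}{55633}$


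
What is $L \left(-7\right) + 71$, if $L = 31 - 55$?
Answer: $239$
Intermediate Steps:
$L = -24$
$L \left(-7\right) + 71 = \left(-24\right) \left(-7\right) + 71 = 168 + 71 = 239$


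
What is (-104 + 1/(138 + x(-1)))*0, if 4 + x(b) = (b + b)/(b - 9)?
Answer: 0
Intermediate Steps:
x(b) = -4 + 2*b/(-9 + b) (x(b) = -4 + (b + b)/(b - 9) = -4 + (2*b)/(-9 + b) = -4 + 2*b/(-9 + b))
(-104 + 1/(138 + x(-1)))*0 = (-104 + 1/(138 + 2*(18 - 1*(-1))/(-9 - 1)))*0 = (-104 + 1/(138 + 2*(18 + 1)/(-10)))*0 = (-104 + 1/(138 + 2*(-⅒)*19))*0 = (-104 + 1/(138 - 19/5))*0 = (-104 + 1/(671/5))*0 = (-104 + 5/671)*0 = -69779/671*0 = 0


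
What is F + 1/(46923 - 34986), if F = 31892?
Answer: 380694805/11937 ≈ 31892.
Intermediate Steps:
F + 1/(46923 - 34986) = 31892 + 1/(46923 - 34986) = 31892 + 1/11937 = 380694805/11937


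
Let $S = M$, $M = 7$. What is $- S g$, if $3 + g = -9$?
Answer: $84$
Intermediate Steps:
$g = -12$ ($g = -3 - 9 = -12$)
$S = 7$
$- S g = \left(-1\right) 7 \left(-12\right) = \left(-7\right) \left(-12\right) = 84$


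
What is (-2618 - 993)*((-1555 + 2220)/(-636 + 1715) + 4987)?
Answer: -19433094818/1079 ≈ -1.8010e+7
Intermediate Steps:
(-2618 - 993)*((-1555 + 2220)/(-636 + 1715) + 4987) = -3611*(665/1079 + 4987) = -3611*5381638/1079 = -19433094818/1079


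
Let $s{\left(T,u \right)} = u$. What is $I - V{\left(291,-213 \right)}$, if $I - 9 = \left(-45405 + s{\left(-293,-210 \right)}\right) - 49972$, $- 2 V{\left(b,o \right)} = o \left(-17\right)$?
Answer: $- \frac{187535}{2} \approx -93768.0$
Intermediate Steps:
$V{\left(b,o \right)} = \frac{17 o}{2}$ ($V{\left(b,o \right)} = - \frac{o \left(-17\right)}{2} = - \frac{\left(-17\right) o}{2} = \frac{17 o}{2}$)
$I = -95578$ ($I = 9 - 95587 = -95578$)
$I - V{\left(291,-213 \right)} = -95578 - \frac{17}{2} \left(-213\right) = -95578 - - \frac{3621}{2} = -95578 + \frac{3621}{2} = - \frac{187535}{2}$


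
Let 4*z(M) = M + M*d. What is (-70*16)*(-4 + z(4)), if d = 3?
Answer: 0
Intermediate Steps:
z(M) = M (z(M) = (M + M*3)/4 = (M + 3*M)/4 = (4*M)/4 = M)
(-70*16)*(-4 + z(4)) = (-70*16)*(-4 + 4) = -35*32*0 = -1120*0 = 0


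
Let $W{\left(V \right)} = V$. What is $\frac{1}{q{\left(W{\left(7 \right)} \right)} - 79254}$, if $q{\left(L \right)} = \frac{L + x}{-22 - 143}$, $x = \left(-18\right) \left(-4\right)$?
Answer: $- \frac{165}{13076989} \approx -1.2618 \cdot 10^{-5}$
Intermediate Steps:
$x = 72$
$q{\left(L \right)} = - \frac{24}{55} - \frac{L}{165}$ ($q{\left(L \right)} = \frac{L + 72}{-22 - 143} = \frac{72 + L}{-165} = \left(72 + L\right) \left(- \frac{1}{165}\right) = - \frac{24}{55} - \frac{L}{165}$)
$\frac{1}{q{\left(W{\left(7 \right)} \right)} - 79254} = \frac{1}{\left(- \frac{24}{55} - \frac{7}{165}\right) - 79254} = \frac{1}{- \frac{79}{165} - 79254} = \frac{1}{- \frac{13076989}{165}} = - \frac{165}{13076989}$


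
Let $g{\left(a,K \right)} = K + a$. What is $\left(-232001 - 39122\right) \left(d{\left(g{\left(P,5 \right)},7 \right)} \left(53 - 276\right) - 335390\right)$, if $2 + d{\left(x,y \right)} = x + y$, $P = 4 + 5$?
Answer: $92080691121$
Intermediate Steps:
$P = 9$
$d{\left(x,y \right)} = -2 + x + y$ ($d{\left(x,y \right)} = -2 + \left(x + y\right) = -2 + x + y$)
$\left(-232001 - 39122\right) \left(d{\left(g{\left(P,5 \right)},7 \right)} \left(53 - 276\right) - 335390\right) = \left(-232001 - 39122\right) \left(\left(-2 + \left(5 + 9\right) + 7\right) \left(53 - 276\right) - 335390\right) = - 271123 \left(\left(-2 + 14 + 7\right) \left(-223\right) - 335390\right) = - 271123 \left(19 \left(-223\right) - 335390\right) = - 271123 \left(-4237 - 335390\right) = \left(-271123\right) \left(-339627\right) = 92080691121$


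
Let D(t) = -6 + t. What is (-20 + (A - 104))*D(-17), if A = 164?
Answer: -920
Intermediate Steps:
(-20 + (A - 104))*D(-17) = (-20 + (164 - 104))*(-6 - 17) = (-20 + 60)*(-23) = 40*(-23) = -920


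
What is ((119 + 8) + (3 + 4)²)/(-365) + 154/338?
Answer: -1639/61685 ≈ -0.026570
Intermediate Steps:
((119 + 8) + (3 + 4)²)/(-365) + 154/338 = (127 + 7²)*(-1/365) + 154*(1/338) = (127 + 49)*(-1/365) + 77/169 = 176*(-1/365) + 77/169 = -176/365 + 77/169 = -1639/61685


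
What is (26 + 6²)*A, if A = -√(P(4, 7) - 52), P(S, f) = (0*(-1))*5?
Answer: -124*I*√13 ≈ -447.09*I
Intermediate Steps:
P(S, f) = 0 (P(S, f) = 0*5 = 0)
A = -2*I*√13 (A = -√(0 - 52) = -√(-52) = -2*I*√13 ≈ -7.2111*I)
(26 + 6²)*A = (26 + 6²)*(-2*I*√13) = (26 + 36)*(-2*I*√13) = 62*(-2*I*√13) = -124*I*√13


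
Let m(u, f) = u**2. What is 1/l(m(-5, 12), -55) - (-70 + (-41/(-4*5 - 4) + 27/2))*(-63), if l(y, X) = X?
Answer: -1518833/440 ≈ -3451.9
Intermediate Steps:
1/l(m(-5, 12), -55) - (-70 + (-41/(-4*5 - 4) + 27/2))*(-63) = 1/(-55) - (-70 + (-41/(-4*5 - 4) + 27/2))*(-63) = -1/55 - (-70 + (-41/(-20 - 4) + 27*(1/2)))*(-63) = -1/55 - (-70 + (-41/(-24) + 27/2))*(-63) = -1/55 - (-70 + (-41*(-1/24) + 27/2))*(-63) = -1/55 - (-70 + (41/24 + 27/2))*(-63) = -1/55 - (-70 + 365/24)*(-63) = -1/55 - (-1315)*(-63)/24 = -1/55 - 1*27615/8 = -1/55 - 27615/8 = -1518833/440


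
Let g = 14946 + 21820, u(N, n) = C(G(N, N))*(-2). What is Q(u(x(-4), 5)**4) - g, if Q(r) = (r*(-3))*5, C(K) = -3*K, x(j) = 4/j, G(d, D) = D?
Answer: -56206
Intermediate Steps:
u(N, n) = 6*N (u(N, n) = -3*N*(-2) = 6*N)
Q(r) = -15*r (Q(r) = -3*r*5 = -15*r)
g = 36766
Q(u(x(-4), 5)**4) - g = -15*(6*(4/(-4)))**4 - 1*36766 = -15*(6*(4*(-1/4)))**4 - 36766 = -15*(6*(-1))**4 - 36766 = -15*(-6)**4 - 36766 = -15*1296 - 36766 = -19440 - 36766 = -56206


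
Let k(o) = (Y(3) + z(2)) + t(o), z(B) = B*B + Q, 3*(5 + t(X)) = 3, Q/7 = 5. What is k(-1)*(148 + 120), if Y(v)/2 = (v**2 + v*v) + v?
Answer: 20636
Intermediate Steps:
Q = 35 (Q = 7*5 = 35)
t(X) = -4 (t(X) = -5 + (1/3)*3 = -5 + 1 = -4)
z(B) = 35 + B**2 (z(B) = B*B + 35 = B**2 + 35 = 35 + B**2)
Y(v) = 2*v + 4*v**2 (Y(v) = 2*((v**2 + v*v) + v) = 2*((v**2 + v**2) + v) = 2*(2*v**2 + v) = 2*(v + 2*v**2) = 2*v + 4*v**2)
k(o) = 77 (k(o) = (2*3*(1 + 2*3) + (35 + 2**2)) - 4 = (2*3*(1 + 6) + (35 + 4)) - 4 = (2*3*7 + 39) - 4 = (42 + 39) - 4 = 81 - 4 = 77)
k(-1)*(148 + 120) = 77*(148 + 120) = 77*268 = 20636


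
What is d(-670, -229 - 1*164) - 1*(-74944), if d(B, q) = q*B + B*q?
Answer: 601564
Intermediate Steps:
d(B, q) = 2*B*q (d(B, q) = B*q + B*q = 2*B*q)
d(-670, -229 - 1*164) - 1*(-74944) = 2*(-670)*(-229 - 1*164) - 1*(-74944) = 2*(-670)*(-229 - 164) + 74944 = 2*(-670)*(-393) + 74944 = 526620 + 74944 = 601564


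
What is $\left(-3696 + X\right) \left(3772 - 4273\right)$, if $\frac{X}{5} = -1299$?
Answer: $5105691$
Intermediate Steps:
$X = -6495$ ($X = 5 \left(-1299\right) = -6495$)
$\left(-3696 + X\right) \left(3772 - 4273\right) = \left(-3696 - 6495\right) \left(3772 - 4273\right) = \left(-10191\right) \left(-501\right) = 5105691$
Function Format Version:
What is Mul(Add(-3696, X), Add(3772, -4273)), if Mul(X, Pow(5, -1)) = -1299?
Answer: 5105691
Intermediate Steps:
X = -6495 (X = Mul(5, -1299) = -6495)
Mul(Add(-3696, X), Add(3772, -4273)) = Mul(Add(-3696, -6495), Add(3772, -4273)) = Mul(-10191, -501) = 5105691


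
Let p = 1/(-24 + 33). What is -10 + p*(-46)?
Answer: -136/9 ≈ -15.111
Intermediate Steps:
p = 1/9 ≈ 0.11111
-10 + p*(-46) = -10 + (1/9)*(-46) = -10 - 46/9 = -136/9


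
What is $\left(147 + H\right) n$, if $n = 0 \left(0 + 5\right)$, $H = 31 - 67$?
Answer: $0$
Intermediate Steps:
$H = -36$ ($H = 31 - 67 = -36$)
$n = 0$ ($n = 0 \cdot 5 = 0$)
$\left(147 + H\right) n = \left(147 - 36\right) 0 = 111 \cdot 0 = 0$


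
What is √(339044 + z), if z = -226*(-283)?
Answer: 3*√44778 ≈ 634.82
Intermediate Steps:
z = 63958
√(339044 + z) = √(339044 + 63958) = √403002 = 3*√44778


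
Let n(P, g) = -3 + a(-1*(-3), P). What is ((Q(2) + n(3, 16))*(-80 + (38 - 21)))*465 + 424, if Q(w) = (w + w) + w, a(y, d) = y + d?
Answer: -263231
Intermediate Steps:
a(y, d) = d + y
Q(w) = 3*w (Q(w) = 2*w + w = 3*w)
n(P, g) = P (n(P, g) = -3 + (P - 1*(-3)) = -3 + (P + 3) = -3 + (3 + P) = P)
((Q(2) + n(3, 16))*(-80 + (38 - 21)))*465 + 424 = ((3*2 + 3)*(-80 + (38 - 21)))*465 + 424 = ((6 + 3)*(-80 + 17))*465 + 424 = (9*(-63))*465 + 424 = -567*465 + 424 = -263655 + 424 = -263231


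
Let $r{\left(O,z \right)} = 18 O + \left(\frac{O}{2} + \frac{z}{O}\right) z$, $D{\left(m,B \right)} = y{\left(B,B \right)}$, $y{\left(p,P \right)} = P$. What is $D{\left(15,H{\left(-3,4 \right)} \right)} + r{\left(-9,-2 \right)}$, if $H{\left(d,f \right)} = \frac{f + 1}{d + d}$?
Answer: $- \frac{2777}{18} \approx -154.28$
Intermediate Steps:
$H{\left(d,f \right)} = \frac{1 + f}{2 d}$
$D{\left(m,B \right)} = B$
$r{\left(O,z \right)} = 18 O + z \left(\frac{O}{2} + \frac{z}{O}\right)$ ($r{\left(O,z \right)} = 18 O + \left(O \frac{1}{2} + \frac{z}{O}\right) z = 18 O + \left(\frac{O}{2} + \frac{z}{O}\right) z = 18 O + z \left(\frac{O}{2} + \frac{z}{O}\right)$)
$D{\left(15,H{\left(-3,4 \right)} \right)} + r{\left(-9,-2 \right)} = \frac{1 + 4}{2 \left(-3\right)} + \frac{\left(-2\right)^{2} + \frac{\left(-9\right)^{2} \left(36 - 2\right)}{2}}{-9} = \frac{1}{2} \left(- \frac{1}{3}\right) 5 - \frac{4 + \frac{1}{2} \cdot 81 \cdot 34}{9} = - \frac{5}{6} - \frac{4 + 1377}{9} = - \frac{5}{6} - \frac{1381}{9} = - \frac{2777}{18}$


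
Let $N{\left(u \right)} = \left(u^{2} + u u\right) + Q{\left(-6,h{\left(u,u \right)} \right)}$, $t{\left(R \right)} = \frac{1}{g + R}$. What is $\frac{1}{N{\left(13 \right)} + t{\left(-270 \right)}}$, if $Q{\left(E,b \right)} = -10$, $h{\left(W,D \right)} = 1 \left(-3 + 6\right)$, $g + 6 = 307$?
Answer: $\frac{31}{10169} \approx 0.0030485$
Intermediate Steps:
$g = 301$ ($g = -6 + 307 = 301$)
$h{\left(W,D \right)} = 3$ ($h{\left(W,D \right)} = 1 \cdot 3 = 3$)
$t{\left(R \right)} = \frac{1}{301 + R}$
$N{\left(u \right)} = -10 + 2 u^{2}$ ($N{\left(u \right)} = \left(u^{2} + u u\right) - 10 = \left(u^{2} + u^{2}\right) - 10 = 2 u^{2} - 10 = -10 + 2 u^{2}$)
$\frac{1}{N{\left(13 \right)} + t{\left(-270 \right)}} = \frac{1}{\left(-10 + 2 \cdot 13^{2}\right) + \frac{1}{301 - 270}} = \frac{1}{\left(-10 + 2 \cdot 169\right) + \frac{1}{31}} = \frac{1}{\left(-10 + 338\right) + \frac{1}{31}} = \frac{1}{328 + \frac{1}{31}} = \frac{1}{\frac{10169}{31}} = \frac{31}{10169}$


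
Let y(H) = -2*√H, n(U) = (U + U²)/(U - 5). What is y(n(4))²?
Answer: -80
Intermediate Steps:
n(U) = (U + U²)/(-5 + U)
y(n(4))² = (-2*2*I*√(1 + 4))² = (-2*2*I*√5)² = (-4*I*√5)² = -80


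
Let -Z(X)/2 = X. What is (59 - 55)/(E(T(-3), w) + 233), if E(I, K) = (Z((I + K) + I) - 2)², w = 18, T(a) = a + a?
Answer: 4/429 ≈ 0.0093240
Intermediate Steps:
T(a) = 2*a
Z(X) = -2*X
E(I, K) = (-2 - 4*I - 2*K)² (E(I, K) = (-2*((I + K) + I) - 2)² = (-2*(K + 2*I) - 2)² = ((-4*I - 2*K) - 2)² = (-2 - 4*I - 2*K)²)
(59 - 55)/(E(T(-3), w) + 233) = (59 - 55)/(4*(1 + 18 + 2*(2*(-3)))² + 233) = 4/(4*(1 + 18 + 2*(-6))² + 233) = 4/(4*(1 + 18 - 12)² + 233) = 4/(4*7² + 233) = 4/(4*49 + 233) = 4/(196 + 233) = 4/429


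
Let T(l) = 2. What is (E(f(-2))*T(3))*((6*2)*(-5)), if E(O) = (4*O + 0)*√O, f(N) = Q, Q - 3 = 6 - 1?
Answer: -7680*√2 ≈ -10861.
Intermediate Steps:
Q = 8 (Q = 3 + (6 - 1) = 3 + 5 = 8)
f(N) = 8
E(O) = 4*O^(3/2) (E(O) = (4*O)*√O = 4*O^(3/2))
(E(f(-2))*T(3))*((6*2)*(-5)) = ((4*8^(3/2))*2)*((6*2)*(-5)) = ((4*(16*√2))*2)*(12*(-5)) = ((64*√2)*2)*(-60) = (128*√2)*(-60) = -7680*√2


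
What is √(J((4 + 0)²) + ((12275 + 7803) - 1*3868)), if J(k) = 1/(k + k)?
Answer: √1037442/8 ≈ 127.32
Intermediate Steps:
J(k) = 1/(2*k)
√(J((4 + 0)²) + ((12275 + 7803) - 1*3868)) = √(1/(2*((4 + 0)²)) + ((12275 + 7803) - 1*3868)) = √(1/(2*(4²)) + (20078 - 3868)) = √((½)/16 + 16210) = √((½)*(1/16) + 16210) = √(1/32 + 16210) = √(518721/32) = √1037442/8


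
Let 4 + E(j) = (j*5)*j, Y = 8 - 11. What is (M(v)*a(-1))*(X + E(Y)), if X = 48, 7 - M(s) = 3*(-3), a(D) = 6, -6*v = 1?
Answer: 8544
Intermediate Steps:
v = -1/6 (v = -1/6*1 = -1/6 ≈ -0.16667)
M(s) = 16 (M(s) = 7 - 3*(-3) = 7 - 1*(-9) = 7 + 9 = 16)
Y = -3
E(j) = -4 + 5*j**2 (E(j) = -4 + (j*5)*j = -4 + (5*j)*j = -4 + 5*j**2)
(M(v)*a(-1))*(X + E(Y)) = (16*6)*(48 + (-4 + 5*(-3)**2)) = 96*(48 + (-4 + 5*9)) = 96*(48 + (-4 + 45)) = 96*(48 + 41) = 96*89 = 8544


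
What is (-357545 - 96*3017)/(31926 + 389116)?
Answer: -647177/421042 ≈ -1.5371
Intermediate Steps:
(-357545 - 96*3017)/(31926 + 389116) = (-357545 - 289632)/421042 = -647177*1/421042 = -647177/421042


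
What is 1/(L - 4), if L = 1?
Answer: -⅓ ≈ -0.33333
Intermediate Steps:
1/(L - 4) = 1/(1 - 4) = 1/(-3) = -⅓*1 = -⅓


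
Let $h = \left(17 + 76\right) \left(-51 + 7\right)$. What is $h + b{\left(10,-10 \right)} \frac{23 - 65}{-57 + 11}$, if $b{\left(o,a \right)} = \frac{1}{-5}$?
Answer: $- \frac{470601}{115} \approx -4092.2$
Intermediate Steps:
$b{\left(o,a \right)} = - \frac{1}{5}$
$h = -4092$ ($h = 93 \left(-44\right) = -4092$)
$h + b{\left(10,-10 \right)} \frac{23 - 65}{-57 + 11} = -4092 - \frac{\left(23 - 65\right) \frac{1}{-57 + 11}}{5} = -4092 - \frac{\left(-42\right) \frac{1}{-46}}{5} = -4092 - \frac{\left(-42\right) \left(- \frac{1}{46}\right)}{5} = -4092 - \frac{21}{115} = - \frac{470601}{115}$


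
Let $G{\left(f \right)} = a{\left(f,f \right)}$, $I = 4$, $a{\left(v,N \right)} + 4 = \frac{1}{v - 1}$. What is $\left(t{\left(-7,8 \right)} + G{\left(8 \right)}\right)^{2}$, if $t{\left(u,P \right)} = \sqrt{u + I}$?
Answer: $\frac{582}{49} - \frac{54 i \sqrt{3}}{7} \approx 11.878 - 13.362 i$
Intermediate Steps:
$a{\left(v,N \right)} = -4 + \frac{1}{-1 + v}$ ($a{\left(v,N \right)} = -4 + \frac{1}{v - 1} = -4 + \frac{1}{-1 + v}$)
$G{\left(f \right)} = \frac{5 - 4 f}{-1 + f}$
$t{\left(u,P \right)} = \sqrt{4 + u}$ ($t{\left(u,P \right)} = \sqrt{u + 4} = \sqrt{4 + u}$)
$\left(t{\left(-7,8 \right)} + G{\left(8 \right)}\right)^{2} = \left(\sqrt{4 - 7} + \frac{5 - 32}{-1 + 8}\right)^{2} = \left(\sqrt{-3} + \frac{5 - 32}{7}\right)^{2} = \left(i \sqrt{3} + \frac{1}{7} \left(-27\right)\right)^{2} = \left(i \sqrt{3} - \frac{27}{7}\right)^{2} = \left(- \frac{27}{7} + i \sqrt{3}\right)^{2}$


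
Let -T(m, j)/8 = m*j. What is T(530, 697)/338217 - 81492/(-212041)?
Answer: -599078546716/71715870897 ≈ -8.3535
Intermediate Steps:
T(m, j) = -8*j*m (T(m, j) = -8*m*j = -8*j*m)
T(530, 697)/338217 - 81492/(-212041) = -8*697*530/338217 - 81492/(-212041) = -2955280*1/338217 - 81492*(-1/212041) = -2955280/338217 + 81492/212041 = -599078546716/71715870897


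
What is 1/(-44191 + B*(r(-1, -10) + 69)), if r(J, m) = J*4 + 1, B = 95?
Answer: -1/37921 ≈ -2.6371e-5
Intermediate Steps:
r(J, m) = 1 + 4*J (r(J, m) = 4*J + 1 = 1 + 4*J)
1/(-44191 + B*(r(-1, -10) + 69)) = 1/(-44191 + 95*((1 + 4*(-1)) + 69)) = 1/(-44191 + 95*((1 - 4) + 69)) = 1/(-44191 + 95*(-3 + 69)) = 1/(-44191 + 95*66) = 1/(-44191 + 6270) = 1/(-37921) = -1/37921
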